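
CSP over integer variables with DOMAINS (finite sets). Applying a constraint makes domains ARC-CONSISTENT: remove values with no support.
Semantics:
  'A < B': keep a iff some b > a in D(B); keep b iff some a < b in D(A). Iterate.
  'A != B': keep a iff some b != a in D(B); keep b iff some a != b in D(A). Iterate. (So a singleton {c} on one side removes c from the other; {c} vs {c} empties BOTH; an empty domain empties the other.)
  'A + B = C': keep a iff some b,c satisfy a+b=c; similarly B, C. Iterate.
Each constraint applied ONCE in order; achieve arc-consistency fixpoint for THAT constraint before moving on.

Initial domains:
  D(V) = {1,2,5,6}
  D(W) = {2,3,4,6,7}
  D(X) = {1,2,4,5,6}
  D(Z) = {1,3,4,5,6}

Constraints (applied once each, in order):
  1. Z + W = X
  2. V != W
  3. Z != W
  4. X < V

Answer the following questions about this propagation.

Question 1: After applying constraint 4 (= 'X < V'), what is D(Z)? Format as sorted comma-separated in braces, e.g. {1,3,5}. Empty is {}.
Answer: {1,3,4}

Derivation:
Constraint 1 (Z + W = X) on D(Z)={1,3,4,5,6} D(W)={2,3,4,6,7} D(X)={1,2,4,5,6}: Z {1,3,4,5,6}->{1,3,4}; W {2,3,4,6,7}->{2,3,4}; X {1,2,4,5,6}->{4,5,6}
Constraint 2 (V != W) on D(V)={1,2,5,6} D(W)={2,3,4}: no change
Constraint 3 (Z != W) on D(Z)={1,3,4} D(W)={2,3,4}: no change
Constraint 4 (X < V) on D(X)={4,5,6} D(V)={1,2,5,6}: X {4,5,6}->{4,5}; V {1,2,5,6}->{5,6}
So after constraint 4: D(Z) = {1,3,4}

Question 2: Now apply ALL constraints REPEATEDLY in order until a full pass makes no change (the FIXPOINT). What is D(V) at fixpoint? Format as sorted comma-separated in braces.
Answer: {5,6}

Derivation:
pass 0 (initial): D(V)={1,2,5,6}
pass 1: V {1,2,5,6}->{5,6}; W {2,3,4,6,7}->{2,3,4}; X {1,2,4,5,6}->{4,5}; Z {1,3,4,5,6}->{1,3,4}
pass 2: Z {1,3,4}->{1,3}
pass 3: no change
Fixpoint after 3 passes: D(V) = {5,6}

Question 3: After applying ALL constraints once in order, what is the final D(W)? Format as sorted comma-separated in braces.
Constraint 1 (Z + W = X) on D(Z)={1,3,4,5,6} D(W)={2,3,4,6,7} D(X)={1,2,4,5,6}: Z {1,3,4,5,6}->{1,3,4}; W {2,3,4,6,7}->{2,3,4}; X {1,2,4,5,6}->{4,5,6}
Constraint 2 (V != W) on D(V)={1,2,5,6} D(W)={2,3,4}: no change
Constraint 3 (Z != W) on D(Z)={1,3,4} D(W)={2,3,4}: no change
Constraint 4 (X < V) on D(X)={4,5,6} D(V)={1,2,5,6}: X {4,5,6}->{4,5}; V {1,2,5,6}->{5,6}
So after all 4 constraints: D(W) = {2,3,4}

Answer: {2,3,4}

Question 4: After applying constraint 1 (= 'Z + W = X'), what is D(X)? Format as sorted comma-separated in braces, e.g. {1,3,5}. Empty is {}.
Answer: {4,5,6}

Derivation:
Constraint 1 (Z + W = X) on D(Z)={1,3,4,5,6} D(W)={2,3,4,6,7} D(X)={1,2,4,5,6}: Z {1,3,4,5,6}->{1,3,4}; W {2,3,4,6,7}->{2,3,4}; X {1,2,4,5,6}->{4,5,6}
So after constraint 1: D(X) = {4,5,6}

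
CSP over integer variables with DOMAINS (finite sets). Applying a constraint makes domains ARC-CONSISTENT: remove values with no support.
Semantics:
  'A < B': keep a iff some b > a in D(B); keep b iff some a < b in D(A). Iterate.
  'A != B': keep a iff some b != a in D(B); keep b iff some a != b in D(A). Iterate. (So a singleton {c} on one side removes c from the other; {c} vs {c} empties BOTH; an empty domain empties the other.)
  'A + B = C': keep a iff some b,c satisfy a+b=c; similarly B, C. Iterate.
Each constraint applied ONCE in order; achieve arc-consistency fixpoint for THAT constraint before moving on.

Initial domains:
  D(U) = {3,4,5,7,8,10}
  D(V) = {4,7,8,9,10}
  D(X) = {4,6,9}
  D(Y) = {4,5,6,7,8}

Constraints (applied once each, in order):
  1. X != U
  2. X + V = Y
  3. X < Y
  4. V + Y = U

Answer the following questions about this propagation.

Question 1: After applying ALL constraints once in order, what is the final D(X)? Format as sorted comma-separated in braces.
Answer: {4}

Derivation:
Constraint 1 (X != U) on D(X)={4,6,9} D(U)={3,4,5,7,8,10}: no change
Constraint 2 (X + V = Y) on D(X)={4,6,9} D(V)={4,7,8,9,10} D(Y)={4,5,6,7,8}: X {4,6,9}->{4}; V {4,7,8,9,10}->{4}; Y {4,5,6,7,8}->{8}
Constraint 3 (X < Y) on D(X)={4} D(Y)={8}: no change
Constraint 4 (V + Y = U) on D(V)={4} D(Y)={8} D(U)={3,4,5,7,8,10}: V {4}->{}; Y {8}->{}; U {3,4,5,7,8,10}->{}
So after all 4 constraints: D(X) = {4}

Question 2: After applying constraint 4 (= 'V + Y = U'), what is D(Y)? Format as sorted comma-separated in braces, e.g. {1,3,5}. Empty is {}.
Constraint 1 (X != U) on D(X)={4,6,9} D(U)={3,4,5,7,8,10}: no change
Constraint 2 (X + V = Y) on D(X)={4,6,9} D(V)={4,7,8,9,10} D(Y)={4,5,6,7,8}: X {4,6,9}->{4}; V {4,7,8,9,10}->{4}; Y {4,5,6,7,8}->{8}
Constraint 3 (X < Y) on D(X)={4} D(Y)={8}: no change
Constraint 4 (V + Y = U) on D(V)={4} D(Y)={8} D(U)={3,4,5,7,8,10}: V {4}->{}; Y {8}->{}; U {3,4,5,7,8,10}->{}
So after constraint 4: D(Y) = {}

Answer: {}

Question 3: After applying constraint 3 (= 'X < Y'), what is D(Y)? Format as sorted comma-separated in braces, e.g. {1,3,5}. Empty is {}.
Constraint 1 (X != U) on D(X)={4,6,9} D(U)={3,4,5,7,8,10}: no change
Constraint 2 (X + V = Y) on D(X)={4,6,9} D(V)={4,7,8,9,10} D(Y)={4,5,6,7,8}: X {4,6,9}->{4}; V {4,7,8,9,10}->{4}; Y {4,5,6,7,8}->{8}
Constraint 3 (X < Y) on D(X)={4} D(Y)={8}: no change
So after constraint 3: D(Y) = {8}

Answer: {8}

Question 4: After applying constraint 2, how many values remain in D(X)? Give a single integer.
Answer: 1

Derivation:
Constraint 1 (X != U) on D(X)={4,6,9} D(U)={3,4,5,7,8,10}: no change
Constraint 2 (X + V = Y) on D(X)={4,6,9} D(V)={4,7,8,9,10} D(Y)={4,5,6,7,8}: X {4,6,9}->{4}; V {4,7,8,9,10}->{4}; Y {4,5,6,7,8}->{8}
So after constraint 2: D(X)={4}, size = 1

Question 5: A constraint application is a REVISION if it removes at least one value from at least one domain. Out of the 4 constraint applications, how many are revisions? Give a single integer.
Constraint 1 (X != U) on D(X)={4,6,9} D(U)={3,4,5,7,8,10}: no change => not a revision
Constraint 2 (X + V = Y) on D(X)={4,6,9} D(V)={4,7,8,9,10} D(Y)={4,5,6,7,8}: X {4,6,9}->{4}; V {4,7,8,9,10}->{4}; Y {4,5,6,7,8}->{8} => REVISION
Constraint 3 (X < Y) on D(X)={4} D(Y)={8}: no change => not a revision
Constraint 4 (V + Y = U) on D(V)={4} D(Y)={8} D(U)={3,4,5,7,8,10}: V {4}->{}; Y {8}->{}; U {3,4,5,7,8,10}->{} => REVISION
Total revisions = 2

Answer: 2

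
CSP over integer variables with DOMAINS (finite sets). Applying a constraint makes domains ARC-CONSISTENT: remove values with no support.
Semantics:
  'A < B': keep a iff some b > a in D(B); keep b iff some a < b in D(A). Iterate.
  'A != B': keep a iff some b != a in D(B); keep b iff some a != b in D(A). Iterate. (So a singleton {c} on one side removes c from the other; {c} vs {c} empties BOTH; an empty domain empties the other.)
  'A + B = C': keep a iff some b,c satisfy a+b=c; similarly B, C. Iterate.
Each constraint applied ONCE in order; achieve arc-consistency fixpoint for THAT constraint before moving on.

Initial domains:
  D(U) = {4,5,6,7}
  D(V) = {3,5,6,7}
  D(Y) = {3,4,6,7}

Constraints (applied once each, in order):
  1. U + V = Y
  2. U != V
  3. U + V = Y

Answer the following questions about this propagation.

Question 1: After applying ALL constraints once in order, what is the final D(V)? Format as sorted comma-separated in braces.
Constraint 1 (U + V = Y) on D(U)={4,5,6,7} D(V)={3,5,6,7} D(Y)={3,4,6,7}: U {4,5,6,7}->{4}; V {3,5,6,7}->{3}; Y {3,4,6,7}->{7}
Constraint 2 (U != V) on D(U)={4} D(V)={3}: no change
Constraint 3 (U + V = Y) on D(U)={4} D(V)={3} D(Y)={7}: no change
So after all 3 constraints: D(V) = {3}

Answer: {3}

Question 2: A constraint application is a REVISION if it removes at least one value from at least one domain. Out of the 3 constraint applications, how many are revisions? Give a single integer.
Constraint 1 (U + V = Y) on D(U)={4,5,6,7} D(V)={3,5,6,7} D(Y)={3,4,6,7}: U {4,5,6,7}->{4}; V {3,5,6,7}->{3}; Y {3,4,6,7}->{7} => REVISION
Constraint 2 (U != V) on D(U)={4} D(V)={3}: no change => not a revision
Constraint 3 (U + V = Y) on D(U)={4} D(V)={3} D(Y)={7}: no change => not a revision
Total revisions = 1

Answer: 1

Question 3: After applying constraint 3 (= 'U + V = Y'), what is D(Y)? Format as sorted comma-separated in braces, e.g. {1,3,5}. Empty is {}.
Answer: {7}

Derivation:
Constraint 1 (U + V = Y) on D(U)={4,5,6,7} D(V)={3,5,6,7} D(Y)={3,4,6,7}: U {4,5,6,7}->{4}; V {3,5,6,7}->{3}; Y {3,4,6,7}->{7}
Constraint 2 (U != V) on D(U)={4} D(V)={3}: no change
Constraint 3 (U + V = Y) on D(U)={4} D(V)={3} D(Y)={7}: no change
So after constraint 3: D(Y) = {7}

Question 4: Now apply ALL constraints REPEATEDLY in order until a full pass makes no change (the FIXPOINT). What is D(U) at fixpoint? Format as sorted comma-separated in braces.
Answer: {4}

Derivation:
pass 0 (initial): D(U)={4,5,6,7}
pass 1: U {4,5,6,7}->{4}; V {3,5,6,7}->{3}; Y {3,4,6,7}->{7}
pass 2: no change
Fixpoint after 2 passes: D(U) = {4}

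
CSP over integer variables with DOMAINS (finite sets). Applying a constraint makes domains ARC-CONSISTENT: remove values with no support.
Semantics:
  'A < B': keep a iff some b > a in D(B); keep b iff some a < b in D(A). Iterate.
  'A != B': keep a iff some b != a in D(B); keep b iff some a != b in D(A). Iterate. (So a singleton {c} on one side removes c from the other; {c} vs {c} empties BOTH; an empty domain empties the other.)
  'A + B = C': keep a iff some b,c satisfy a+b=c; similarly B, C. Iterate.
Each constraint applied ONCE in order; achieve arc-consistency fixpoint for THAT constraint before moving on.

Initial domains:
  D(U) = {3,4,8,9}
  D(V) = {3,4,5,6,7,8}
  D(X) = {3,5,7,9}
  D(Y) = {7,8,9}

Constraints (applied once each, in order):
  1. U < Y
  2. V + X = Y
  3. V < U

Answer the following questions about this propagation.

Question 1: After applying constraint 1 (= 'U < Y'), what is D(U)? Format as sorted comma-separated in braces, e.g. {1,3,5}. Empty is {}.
Constraint 1 (U < Y) on D(U)={3,4,8,9} D(Y)={7,8,9}: U {3,4,8,9}->{3,4,8}
So after constraint 1: D(U) = {3,4,8}

Answer: {3,4,8}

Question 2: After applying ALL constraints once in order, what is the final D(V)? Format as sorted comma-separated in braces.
Constraint 1 (U < Y) on D(U)={3,4,8,9} D(Y)={7,8,9}: U {3,4,8,9}->{3,4,8}
Constraint 2 (V + X = Y) on D(V)={3,4,5,6,7,8} D(X)={3,5,7,9} D(Y)={7,8,9}: V {3,4,5,6,7,8}->{3,4,5,6}; X {3,5,7,9}->{3,5}
Constraint 3 (V < U) on D(V)={3,4,5,6} D(U)={3,4,8}: U {3,4,8}->{4,8}
So after all 3 constraints: D(V) = {3,4,5,6}

Answer: {3,4,5,6}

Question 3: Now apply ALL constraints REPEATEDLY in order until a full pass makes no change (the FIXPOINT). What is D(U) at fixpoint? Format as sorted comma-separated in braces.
pass 0 (initial): D(U)={3,4,8,9}
pass 1: U {3,4,8,9}->{4,8}; V {3,4,5,6,7,8}->{3,4,5,6}; X {3,5,7,9}->{3,5}
pass 2: no change
Fixpoint after 2 passes: D(U) = {4,8}

Answer: {4,8}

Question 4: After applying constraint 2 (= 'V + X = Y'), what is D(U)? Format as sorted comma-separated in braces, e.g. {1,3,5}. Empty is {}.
Answer: {3,4,8}

Derivation:
Constraint 1 (U < Y) on D(U)={3,4,8,9} D(Y)={7,8,9}: U {3,4,8,9}->{3,4,8}
Constraint 2 (V + X = Y) on D(V)={3,4,5,6,7,8} D(X)={3,5,7,9} D(Y)={7,8,9}: V {3,4,5,6,7,8}->{3,4,5,6}; X {3,5,7,9}->{3,5}
So after constraint 2: D(U) = {3,4,8}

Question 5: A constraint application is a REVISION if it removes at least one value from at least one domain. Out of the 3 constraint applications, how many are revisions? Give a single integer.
Constraint 1 (U < Y) on D(U)={3,4,8,9} D(Y)={7,8,9}: U {3,4,8,9}->{3,4,8} => REVISION
Constraint 2 (V + X = Y) on D(V)={3,4,5,6,7,8} D(X)={3,5,7,9} D(Y)={7,8,9}: V {3,4,5,6,7,8}->{3,4,5,6}; X {3,5,7,9}->{3,5} => REVISION
Constraint 3 (V < U) on D(V)={3,4,5,6} D(U)={3,4,8}: U {3,4,8}->{4,8} => REVISION
Total revisions = 3

Answer: 3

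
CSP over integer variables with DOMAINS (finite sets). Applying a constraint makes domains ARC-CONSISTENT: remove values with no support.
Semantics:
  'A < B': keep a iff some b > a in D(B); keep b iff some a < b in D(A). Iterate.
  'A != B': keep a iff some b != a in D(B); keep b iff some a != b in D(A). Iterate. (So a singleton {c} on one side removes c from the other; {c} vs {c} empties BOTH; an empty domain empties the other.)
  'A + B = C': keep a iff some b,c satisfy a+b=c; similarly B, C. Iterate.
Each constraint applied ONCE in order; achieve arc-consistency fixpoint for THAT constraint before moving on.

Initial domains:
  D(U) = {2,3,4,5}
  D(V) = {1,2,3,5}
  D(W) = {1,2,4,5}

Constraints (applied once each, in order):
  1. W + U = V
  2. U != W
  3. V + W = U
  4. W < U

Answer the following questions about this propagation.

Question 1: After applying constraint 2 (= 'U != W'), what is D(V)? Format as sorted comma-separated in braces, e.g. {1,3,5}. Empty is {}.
Constraint 1 (W + U = V) on D(W)={1,2,4,5} D(U)={2,3,4,5} D(V)={1,2,3,5}: W {1,2,4,5}->{1,2}; U {2,3,4,5}->{2,3,4}; V {1,2,3,5}->{3,5}
Constraint 2 (U != W) on D(U)={2,3,4} D(W)={1,2}: no change
So after constraint 2: D(V) = {3,5}

Answer: {3,5}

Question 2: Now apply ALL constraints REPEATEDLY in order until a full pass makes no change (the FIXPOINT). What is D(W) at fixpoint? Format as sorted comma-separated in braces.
pass 0 (initial): D(W)={1,2,4,5}
pass 1: U {2,3,4,5}->{4}; V {1,2,3,5}->{3}; W {1,2,4,5}->{1}
pass 2: U {4}->{}; V {3}->{}; W {1}->{}
pass 3: no change
Fixpoint after 3 passes: D(W) = {}

Answer: {}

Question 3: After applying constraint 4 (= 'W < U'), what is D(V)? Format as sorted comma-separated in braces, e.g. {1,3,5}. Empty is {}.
Constraint 1 (W + U = V) on D(W)={1,2,4,5} D(U)={2,3,4,5} D(V)={1,2,3,5}: W {1,2,4,5}->{1,2}; U {2,3,4,5}->{2,3,4}; V {1,2,3,5}->{3,5}
Constraint 2 (U != W) on D(U)={2,3,4} D(W)={1,2}: no change
Constraint 3 (V + W = U) on D(V)={3,5} D(W)={1,2} D(U)={2,3,4}: V {3,5}->{3}; W {1,2}->{1}; U {2,3,4}->{4}
Constraint 4 (W < U) on D(W)={1} D(U)={4}: no change
So after constraint 4: D(V) = {3}

Answer: {3}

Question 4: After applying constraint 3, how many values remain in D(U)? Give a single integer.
Answer: 1

Derivation:
Constraint 1 (W + U = V) on D(W)={1,2,4,5} D(U)={2,3,4,5} D(V)={1,2,3,5}: W {1,2,4,5}->{1,2}; U {2,3,4,5}->{2,3,4}; V {1,2,3,5}->{3,5}
Constraint 2 (U != W) on D(U)={2,3,4} D(W)={1,2}: no change
Constraint 3 (V + W = U) on D(V)={3,5} D(W)={1,2} D(U)={2,3,4}: V {3,5}->{3}; W {1,2}->{1}; U {2,3,4}->{4}
So after constraint 3: D(U)={4}, size = 1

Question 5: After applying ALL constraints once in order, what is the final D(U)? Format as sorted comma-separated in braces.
Answer: {4}

Derivation:
Constraint 1 (W + U = V) on D(W)={1,2,4,5} D(U)={2,3,4,5} D(V)={1,2,3,5}: W {1,2,4,5}->{1,2}; U {2,3,4,5}->{2,3,4}; V {1,2,3,5}->{3,5}
Constraint 2 (U != W) on D(U)={2,3,4} D(W)={1,2}: no change
Constraint 3 (V + W = U) on D(V)={3,5} D(W)={1,2} D(U)={2,3,4}: V {3,5}->{3}; W {1,2}->{1}; U {2,3,4}->{4}
Constraint 4 (W < U) on D(W)={1} D(U)={4}: no change
So after all 4 constraints: D(U) = {4}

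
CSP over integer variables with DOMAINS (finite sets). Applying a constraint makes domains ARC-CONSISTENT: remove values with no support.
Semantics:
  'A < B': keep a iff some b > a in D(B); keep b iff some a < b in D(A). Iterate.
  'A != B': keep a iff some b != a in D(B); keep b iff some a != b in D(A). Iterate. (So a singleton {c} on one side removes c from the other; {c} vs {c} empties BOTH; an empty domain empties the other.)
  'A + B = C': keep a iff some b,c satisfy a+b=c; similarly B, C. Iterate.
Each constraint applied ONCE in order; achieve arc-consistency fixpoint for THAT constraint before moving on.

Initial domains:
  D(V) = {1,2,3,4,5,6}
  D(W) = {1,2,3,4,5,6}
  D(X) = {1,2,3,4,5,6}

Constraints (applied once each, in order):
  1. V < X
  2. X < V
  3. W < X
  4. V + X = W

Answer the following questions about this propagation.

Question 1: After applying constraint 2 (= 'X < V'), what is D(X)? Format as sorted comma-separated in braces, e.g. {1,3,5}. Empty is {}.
Constraint 1 (V < X) on D(V)={1,2,3,4,5,6} D(X)={1,2,3,4,5,6}: V {1,2,3,4,5,6}->{1,2,3,4,5}; X {1,2,3,4,5,6}->{2,3,4,5,6}
Constraint 2 (X < V) on D(X)={2,3,4,5,6} D(V)={1,2,3,4,5}: X {2,3,4,5,6}->{2,3,4}; V {1,2,3,4,5}->{3,4,5}
So after constraint 2: D(X) = {2,3,4}

Answer: {2,3,4}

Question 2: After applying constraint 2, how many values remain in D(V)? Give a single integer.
Constraint 1 (V < X) on D(V)={1,2,3,4,5,6} D(X)={1,2,3,4,5,6}: V {1,2,3,4,5,6}->{1,2,3,4,5}; X {1,2,3,4,5,6}->{2,3,4,5,6}
Constraint 2 (X < V) on D(X)={2,3,4,5,6} D(V)={1,2,3,4,5}: X {2,3,4,5,6}->{2,3,4}; V {1,2,3,4,5}->{3,4,5}
So after constraint 2: D(V)={3,4,5}, size = 3

Answer: 3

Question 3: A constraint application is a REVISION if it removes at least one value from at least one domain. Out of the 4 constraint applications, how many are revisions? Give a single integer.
Constraint 1 (V < X) on D(V)={1,2,3,4,5,6} D(X)={1,2,3,4,5,6}: V {1,2,3,4,5,6}->{1,2,3,4,5}; X {1,2,3,4,5,6}->{2,3,4,5,6} => REVISION
Constraint 2 (X < V) on D(X)={2,3,4,5,6} D(V)={1,2,3,4,5}: X {2,3,4,5,6}->{2,3,4}; V {1,2,3,4,5}->{3,4,5} => REVISION
Constraint 3 (W < X) on D(W)={1,2,3,4,5,6} D(X)={2,3,4}: W {1,2,3,4,5,6}->{1,2,3} => REVISION
Constraint 4 (V + X = W) on D(V)={3,4,5} D(X)={2,3,4} D(W)={1,2,3}: V {3,4,5}->{}; X {2,3,4}->{}; W {1,2,3}->{} => REVISION
Total revisions = 4

Answer: 4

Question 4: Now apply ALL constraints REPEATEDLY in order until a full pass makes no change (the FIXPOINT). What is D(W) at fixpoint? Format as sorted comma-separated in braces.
Answer: {}

Derivation:
pass 0 (initial): D(W)={1,2,3,4,5,6}
pass 1: V {1,2,3,4,5,6}->{}; W {1,2,3,4,5,6}->{}; X {1,2,3,4,5,6}->{}
pass 2: no change
Fixpoint after 2 passes: D(W) = {}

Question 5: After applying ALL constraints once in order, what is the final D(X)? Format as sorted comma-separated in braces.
Constraint 1 (V < X) on D(V)={1,2,3,4,5,6} D(X)={1,2,3,4,5,6}: V {1,2,3,4,5,6}->{1,2,3,4,5}; X {1,2,3,4,5,6}->{2,3,4,5,6}
Constraint 2 (X < V) on D(X)={2,3,4,5,6} D(V)={1,2,3,4,5}: X {2,3,4,5,6}->{2,3,4}; V {1,2,3,4,5}->{3,4,5}
Constraint 3 (W < X) on D(W)={1,2,3,4,5,6} D(X)={2,3,4}: W {1,2,3,4,5,6}->{1,2,3}
Constraint 4 (V + X = W) on D(V)={3,4,5} D(X)={2,3,4} D(W)={1,2,3}: V {3,4,5}->{}; X {2,3,4}->{}; W {1,2,3}->{}
So after all 4 constraints: D(X) = {}

Answer: {}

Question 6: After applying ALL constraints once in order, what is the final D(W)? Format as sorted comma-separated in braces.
Constraint 1 (V < X) on D(V)={1,2,3,4,5,6} D(X)={1,2,3,4,5,6}: V {1,2,3,4,5,6}->{1,2,3,4,5}; X {1,2,3,4,5,6}->{2,3,4,5,6}
Constraint 2 (X < V) on D(X)={2,3,4,5,6} D(V)={1,2,3,4,5}: X {2,3,4,5,6}->{2,3,4}; V {1,2,3,4,5}->{3,4,5}
Constraint 3 (W < X) on D(W)={1,2,3,4,5,6} D(X)={2,3,4}: W {1,2,3,4,5,6}->{1,2,3}
Constraint 4 (V + X = W) on D(V)={3,4,5} D(X)={2,3,4} D(W)={1,2,3}: V {3,4,5}->{}; X {2,3,4}->{}; W {1,2,3}->{}
So after all 4 constraints: D(W) = {}

Answer: {}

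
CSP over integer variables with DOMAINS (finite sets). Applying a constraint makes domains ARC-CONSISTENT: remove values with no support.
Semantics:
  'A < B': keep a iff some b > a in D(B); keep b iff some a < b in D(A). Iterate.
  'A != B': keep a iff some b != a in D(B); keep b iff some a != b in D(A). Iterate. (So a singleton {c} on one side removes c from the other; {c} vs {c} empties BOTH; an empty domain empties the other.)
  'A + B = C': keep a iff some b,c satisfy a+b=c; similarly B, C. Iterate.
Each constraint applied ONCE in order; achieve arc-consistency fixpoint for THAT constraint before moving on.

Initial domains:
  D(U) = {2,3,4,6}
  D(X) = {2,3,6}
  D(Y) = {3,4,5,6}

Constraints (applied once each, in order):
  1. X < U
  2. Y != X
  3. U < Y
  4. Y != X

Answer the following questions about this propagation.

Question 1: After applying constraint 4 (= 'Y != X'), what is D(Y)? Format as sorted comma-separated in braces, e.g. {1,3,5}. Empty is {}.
Constraint 1 (X < U) on D(X)={2,3,6} D(U)={2,3,4,6}: X {2,3,6}->{2,3}; U {2,3,4,6}->{3,4,6}
Constraint 2 (Y != X) on D(Y)={3,4,5,6} D(X)={2,3}: no change
Constraint 3 (U < Y) on D(U)={3,4,6} D(Y)={3,4,5,6}: U {3,4,6}->{3,4}; Y {3,4,5,6}->{4,5,6}
Constraint 4 (Y != X) on D(Y)={4,5,6} D(X)={2,3}: no change
So after constraint 4: D(Y) = {4,5,6}

Answer: {4,5,6}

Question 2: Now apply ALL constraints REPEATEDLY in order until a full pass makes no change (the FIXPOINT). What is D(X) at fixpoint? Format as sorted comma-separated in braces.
pass 0 (initial): D(X)={2,3,6}
pass 1: U {2,3,4,6}->{3,4}; X {2,3,6}->{2,3}; Y {3,4,5,6}->{4,5,6}
pass 2: no change
Fixpoint after 2 passes: D(X) = {2,3}

Answer: {2,3}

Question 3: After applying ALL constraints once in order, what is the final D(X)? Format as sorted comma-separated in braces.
Answer: {2,3}

Derivation:
Constraint 1 (X < U) on D(X)={2,3,6} D(U)={2,3,4,6}: X {2,3,6}->{2,3}; U {2,3,4,6}->{3,4,6}
Constraint 2 (Y != X) on D(Y)={3,4,5,6} D(X)={2,3}: no change
Constraint 3 (U < Y) on D(U)={3,4,6} D(Y)={3,4,5,6}: U {3,4,6}->{3,4}; Y {3,4,5,6}->{4,5,6}
Constraint 4 (Y != X) on D(Y)={4,5,6} D(X)={2,3}: no change
So after all 4 constraints: D(X) = {2,3}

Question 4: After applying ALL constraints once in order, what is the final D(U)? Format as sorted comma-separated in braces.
Answer: {3,4}

Derivation:
Constraint 1 (X < U) on D(X)={2,3,6} D(U)={2,3,4,6}: X {2,3,6}->{2,3}; U {2,3,4,6}->{3,4,6}
Constraint 2 (Y != X) on D(Y)={3,4,5,6} D(X)={2,3}: no change
Constraint 3 (U < Y) on D(U)={3,4,6} D(Y)={3,4,5,6}: U {3,4,6}->{3,4}; Y {3,4,5,6}->{4,5,6}
Constraint 4 (Y != X) on D(Y)={4,5,6} D(X)={2,3}: no change
So after all 4 constraints: D(U) = {3,4}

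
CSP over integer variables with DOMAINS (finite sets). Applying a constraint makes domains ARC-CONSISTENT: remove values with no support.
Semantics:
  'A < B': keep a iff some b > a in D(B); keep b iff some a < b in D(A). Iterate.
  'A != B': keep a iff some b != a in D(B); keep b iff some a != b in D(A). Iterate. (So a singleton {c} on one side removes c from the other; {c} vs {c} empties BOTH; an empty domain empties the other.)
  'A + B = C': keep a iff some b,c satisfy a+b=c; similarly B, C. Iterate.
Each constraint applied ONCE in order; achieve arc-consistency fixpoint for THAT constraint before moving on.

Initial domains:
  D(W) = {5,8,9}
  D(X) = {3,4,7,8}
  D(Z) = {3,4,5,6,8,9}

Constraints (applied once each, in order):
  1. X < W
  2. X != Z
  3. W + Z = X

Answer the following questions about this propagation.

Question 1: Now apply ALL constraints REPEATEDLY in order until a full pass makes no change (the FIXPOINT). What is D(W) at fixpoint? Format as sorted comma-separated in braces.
pass 0 (initial): D(W)={5,8,9}
pass 1: W {5,8,9}->{5}; X {3,4,7,8}->{8}; Z {3,4,5,6,8,9}->{3}
pass 2: W {5}->{}; X {8}->{}; Z {3}->{}
pass 3: no change
Fixpoint after 3 passes: D(W) = {}

Answer: {}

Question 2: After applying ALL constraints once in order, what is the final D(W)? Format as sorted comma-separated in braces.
Answer: {5}

Derivation:
Constraint 1 (X < W) on D(X)={3,4,7,8} D(W)={5,8,9}: no change
Constraint 2 (X != Z) on D(X)={3,4,7,8} D(Z)={3,4,5,6,8,9}: no change
Constraint 3 (W + Z = X) on D(W)={5,8,9} D(Z)={3,4,5,6,8,9} D(X)={3,4,7,8}: W {5,8,9}->{5}; Z {3,4,5,6,8,9}->{3}; X {3,4,7,8}->{8}
So after all 3 constraints: D(W) = {5}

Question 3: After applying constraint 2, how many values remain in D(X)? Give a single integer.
Answer: 4

Derivation:
Constraint 1 (X < W) on D(X)={3,4,7,8} D(W)={5,8,9}: no change
Constraint 2 (X != Z) on D(X)={3,4,7,8} D(Z)={3,4,5,6,8,9}: no change
So after constraint 2: D(X)={3,4,7,8}, size = 4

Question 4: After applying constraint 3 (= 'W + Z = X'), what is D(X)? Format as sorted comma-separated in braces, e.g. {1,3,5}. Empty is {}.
Constraint 1 (X < W) on D(X)={3,4,7,8} D(W)={5,8,9}: no change
Constraint 2 (X != Z) on D(X)={3,4,7,8} D(Z)={3,4,5,6,8,9}: no change
Constraint 3 (W + Z = X) on D(W)={5,8,9} D(Z)={3,4,5,6,8,9} D(X)={3,4,7,8}: W {5,8,9}->{5}; Z {3,4,5,6,8,9}->{3}; X {3,4,7,8}->{8}
So after constraint 3: D(X) = {8}

Answer: {8}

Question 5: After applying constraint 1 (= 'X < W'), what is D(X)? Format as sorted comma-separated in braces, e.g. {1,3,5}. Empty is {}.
Answer: {3,4,7,8}

Derivation:
Constraint 1 (X < W) on D(X)={3,4,7,8} D(W)={5,8,9}: no change
So after constraint 1: D(X) = {3,4,7,8}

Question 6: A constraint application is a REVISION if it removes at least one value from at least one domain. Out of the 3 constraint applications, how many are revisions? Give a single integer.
Answer: 1

Derivation:
Constraint 1 (X < W) on D(X)={3,4,7,8} D(W)={5,8,9}: no change => not a revision
Constraint 2 (X != Z) on D(X)={3,4,7,8} D(Z)={3,4,5,6,8,9}: no change => not a revision
Constraint 3 (W + Z = X) on D(W)={5,8,9} D(Z)={3,4,5,6,8,9} D(X)={3,4,7,8}: W {5,8,9}->{5}; Z {3,4,5,6,8,9}->{3}; X {3,4,7,8}->{8} => REVISION
Total revisions = 1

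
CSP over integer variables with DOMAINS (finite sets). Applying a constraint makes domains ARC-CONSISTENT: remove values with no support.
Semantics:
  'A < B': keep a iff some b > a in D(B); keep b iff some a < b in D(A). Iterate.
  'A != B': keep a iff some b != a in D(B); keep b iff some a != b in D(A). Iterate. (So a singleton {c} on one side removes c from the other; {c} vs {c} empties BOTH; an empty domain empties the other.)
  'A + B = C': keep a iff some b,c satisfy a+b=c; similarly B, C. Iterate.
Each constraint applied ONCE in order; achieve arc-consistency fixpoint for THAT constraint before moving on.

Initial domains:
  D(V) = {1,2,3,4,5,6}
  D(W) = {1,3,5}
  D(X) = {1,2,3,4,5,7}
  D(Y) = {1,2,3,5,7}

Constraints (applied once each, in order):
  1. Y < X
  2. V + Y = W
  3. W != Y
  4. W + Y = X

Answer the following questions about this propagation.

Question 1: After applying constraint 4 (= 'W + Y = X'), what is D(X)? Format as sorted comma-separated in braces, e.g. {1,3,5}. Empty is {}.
Constraint 1 (Y < X) on D(Y)={1,2,3,5,7} D(X)={1,2,3,4,5,7}: Y {1,2,3,5,7}->{1,2,3,5}; X {1,2,3,4,5,7}->{2,3,4,5,7}
Constraint 2 (V + Y = W) on D(V)={1,2,3,4,5,6} D(Y)={1,2,3,5} D(W)={1,3,5}: V {1,2,3,4,5,6}->{1,2,3,4}; Y {1,2,3,5}->{1,2,3}; W {1,3,5}->{3,5}
Constraint 3 (W != Y) on D(W)={3,5} D(Y)={1,2,3}: no change
Constraint 4 (W + Y = X) on D(W)={3,5} D(Y)={1,2,3} D(X)={2,3,4,5,7}: Y {1,2,3}->{1,2}; X {2,3,4,5,7}->{4,5,7}
So after constraint 4: D(X) = {4,5,7}

Answer: {4,5,7}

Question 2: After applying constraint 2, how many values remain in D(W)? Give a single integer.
Constraint 1 (Y < X) on D(Y)={1,2,3,5,7} D(X)={1,2,3,4,5,7}: Y {1,2,3,5,7}->{1,2,3,5}; X {1,2,3,4,5,7}->{2,3,4,5,7}
Constraint 2 (V + Y = W) on D(V)={1,2,3,4,5,6} D(Y)={1,2,3,5} D(W)={1,3,5}: V {1,2,3,4,5,6}->{1,2,3,4}; Y {1,2,3,5}->{1,2,3}; W {1,3,5}->{3,5}
So after constraint 2: D(W)={3,5}, size = 2

Answer: 2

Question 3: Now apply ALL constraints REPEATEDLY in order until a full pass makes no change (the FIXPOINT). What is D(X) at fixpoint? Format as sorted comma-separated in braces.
pass 0 (initial): D(X)={1,2,3,4,5,7}
pass 1: V {1,2,3,4,5,6}->{1,2,3,4}; W {1,3,5}->{3,5}; X {1,2,3,4,5,7}->{4,5,7}; Y {1,2,3,5,7}->{1,2}
pass 2: no change
Fixpoint after 2 passes: D(X) = {4,5,7}

Answer: {4,5,7}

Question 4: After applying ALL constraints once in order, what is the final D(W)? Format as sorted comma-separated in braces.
Constraint 1 (Y < X) on D(Y)={1,2,3,5,7} D(X)={1,2,3,4,5,7}: Y {1,2,3,5,7}->{1,2,3,5}; X {1,2,3,4,5,7}->{2,3,4,5,7}
Constraint 2 (V + Y = W) on D(V)={1,2,3,4,5,6} D(Y)={1,2,3,5} D(W)={1,3,5}: V {1,2,3,4,5,6}->{1,2,3,4}; Y {1,2,3,5}->{1,2,3}; W {1,3,5}->{3,5}
Constraint 3 (W != Y) on D(W)={3,5} D(Y)={1,2,3}: no change
Constraint 4 (W + Y = X) on D(W)={3,5} D(Y)={1,2,3} D(X)={2,3,4,5,7}: Y {1,2,3}->{1,2}; X {2,3,4,5,7}->{4,5,7}
So after all 4 constraints: D(W) = {3,5}

Answer: {3,5}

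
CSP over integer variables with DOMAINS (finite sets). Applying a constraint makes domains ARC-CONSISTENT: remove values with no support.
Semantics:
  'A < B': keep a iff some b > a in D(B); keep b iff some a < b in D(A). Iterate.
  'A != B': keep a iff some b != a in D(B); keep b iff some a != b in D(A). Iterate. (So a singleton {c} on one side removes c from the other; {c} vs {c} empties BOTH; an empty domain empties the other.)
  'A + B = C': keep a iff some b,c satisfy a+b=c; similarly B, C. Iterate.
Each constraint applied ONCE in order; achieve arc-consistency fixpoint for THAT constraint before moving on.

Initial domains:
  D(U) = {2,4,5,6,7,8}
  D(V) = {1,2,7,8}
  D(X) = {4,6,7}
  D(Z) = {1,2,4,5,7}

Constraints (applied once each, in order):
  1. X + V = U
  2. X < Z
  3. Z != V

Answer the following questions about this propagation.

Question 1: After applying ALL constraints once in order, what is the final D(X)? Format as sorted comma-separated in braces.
Constraint 1 (X + V = U) on D(X)={4,6,7} D(V)={1,2,7,8} D(U)={2,4,5,6,7,8}: V {1,2,7,8}->{1,2}; U {2,4,5,6,7,8}->{5,6,7,8}
Constraint 2 (X < Z) on D(X)={4,6,7} D(Z)={1,2,4,5,7}: X {4,6,7}->{4,6}; Z {1,2,4,5,7}->{5,7}
Constraint 3 (Z != V) on D(Z)={5,7} D(V)={1,2}: no change
So after all 3 constraints: D(X) = {4,6}

Answer: {4,6}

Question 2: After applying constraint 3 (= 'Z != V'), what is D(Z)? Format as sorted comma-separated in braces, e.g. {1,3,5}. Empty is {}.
Answer: {5,7}

Derivation:
Constraint 1 (X + V = U) on D(X)={4,6,7} D(V)={1,2,7,8} D(U)={2,4,5,6,7,8}: V {1,2,7,8}->{1,2}; U {2,4,5,6,7,8}->{5,6,7,8}
Constraint 2 (X < Z) on D(X)={4,6,7} D(Z)={1,2,4,5,7}: X {4,6,7}->{4,6}; Z {1,2,4,5,7}->{5,7}
Constraint 3 (Z != V) on D(Z)={5,7} D(V)={1,2}: no change
So after constraint 3: D(Z) = {5,7}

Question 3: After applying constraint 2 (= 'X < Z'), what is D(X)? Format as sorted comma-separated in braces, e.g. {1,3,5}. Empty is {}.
Answer: {4,6}

Derivation:
Constraint 1 (X + V = U) on D(X)={4,6,7} D(V)={1,2,7,8} D(U)={2,4,5,6,7,8}: V {1,2,7,8}->{1,2}; U {2,4,5,6,7,8}->{5,6,7,8}
Constraint 2 (X < Z) on D(X)={4,6,7} D(Z)={1,2,4,5,7}: X {4,6,7}->{4,6}; Z {1,2,4,5,7}->{5,7}
So after constraint 2: D(X) = {4,6}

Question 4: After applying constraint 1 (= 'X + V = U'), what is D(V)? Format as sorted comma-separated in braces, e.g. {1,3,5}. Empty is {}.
Answer: {1,2}

Derivation:
Constraint 1 (X + V = U) on D(X)={4,6,7} D(V)={1,2,7,8} D(U)={2,4,5,6,7,8}: V {1,2,7,8}->{1,2}; U {2,4,5,6,7,8}->{5,6,7,8}
So after constraint 1: D(V) = {1,2}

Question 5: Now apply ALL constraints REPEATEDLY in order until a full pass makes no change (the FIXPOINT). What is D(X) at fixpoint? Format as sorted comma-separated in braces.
pass 0 (initial): D(X)={4,6,7}
pass 1: U {2,4,5,6,7,8}->{5,6,7,8}; V {1,2,7,8}->{1,2}; X {4,6,7}->{4,6}; Z {1,2,4,5,7}->{5,7}
pass 2: no change
Fixpoint after 2 passes: D(X) = {4,6}

Answer: {4,6}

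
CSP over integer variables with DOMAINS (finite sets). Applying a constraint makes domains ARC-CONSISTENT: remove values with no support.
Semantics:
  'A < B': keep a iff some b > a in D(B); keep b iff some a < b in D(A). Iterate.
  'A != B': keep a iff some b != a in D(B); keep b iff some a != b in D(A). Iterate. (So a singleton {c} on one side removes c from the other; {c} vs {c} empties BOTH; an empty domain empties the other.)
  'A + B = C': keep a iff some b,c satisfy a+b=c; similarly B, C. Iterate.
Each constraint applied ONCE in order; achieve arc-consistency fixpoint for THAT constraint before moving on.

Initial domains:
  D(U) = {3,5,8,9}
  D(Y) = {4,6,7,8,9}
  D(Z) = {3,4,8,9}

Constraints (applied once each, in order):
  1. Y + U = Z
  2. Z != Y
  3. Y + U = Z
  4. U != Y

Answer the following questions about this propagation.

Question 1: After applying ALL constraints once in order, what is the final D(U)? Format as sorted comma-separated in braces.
Constraint 1 (Y + U = Z) on D(Y)={4,6,7,8,9} D(U)={3,5,8,9} D(Z)={3,4,8,9}: Y {4,6,7,8,9}->{4,6}; U {3,5,8,9}->{3,5}; Z {3,4,8,9}->{9}
Constraint 2 (Z != Y) on D(Z)={9} D(Y)={4,6}: no change
Constraint 3 (Y + U = Z) on D(Y)={4,6} D(U)={3,5} D(Z)={9}: no change
Constraint 4 (U != Y) on D(U)={3,5} D(Y)={4,6}: no change
So after all 4 constraints: D(U) = {3,5}

Answer: {3,5}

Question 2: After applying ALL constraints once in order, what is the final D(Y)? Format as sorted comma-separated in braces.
Answer: {4,6}

Derivation:
Constraint 1 (Y + U = Z) on D(Y)={4,6,7,8,9} D(U)={3,5,8,9} D(Z)={3,4,8,9}: Y {4,6,7,8,9}->{4,6}; U {3,5,8,9}->{3,5}; Z {3,4,8,9}->{9}
Constraint 2 (Z != Y) on D(Z)={9} D(Y)={4,6}: no change
Constraint 3 (Y + U = Z) on D(Y)={4,6} D(U)={3,5} D(Z)={9}: no change
Constraint 4 (U != Y) on D(U)={3,5} D(Y)={4,6}: no change
So after all 4 constraints: D(Y) = {4,6}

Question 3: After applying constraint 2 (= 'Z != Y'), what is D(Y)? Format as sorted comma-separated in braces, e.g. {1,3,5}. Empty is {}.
Constraint 1 (Y + U = Z) on D(Y)={4,6,7,8,9} D(U)={3,5,8,9} D(Z)={3,4,8,9}: Y {4,6,7,8,9}->{4,6}; U {3,5,8,9}->{3,5}; Z {3,4,8,9}->{9}
Constraint 2 (Z != Y) on D(Z)={9} D(Y)={4,6}: no change
So after constraint 2: D(Y) = {4,6}

Answer: {4,6}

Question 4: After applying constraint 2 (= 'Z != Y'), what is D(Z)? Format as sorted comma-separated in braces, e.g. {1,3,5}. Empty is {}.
Answer: {9}

Derivation:
Constraint 1 (Y + U = Z) on D(Y)={4,6,7,8,9} D(U)={3,5,8,9} D(Z)={3,4,8,9}: Y {4,6,7,8,9}->{4,6}; U {3,5,8,9}->{3,5}; Z {3,4,8,9}->{9}
Constraint 2 (Z != Y) on D(Z)={9} D(Y)={4,6}: no change
So after constraint 2: D(Z) = {9}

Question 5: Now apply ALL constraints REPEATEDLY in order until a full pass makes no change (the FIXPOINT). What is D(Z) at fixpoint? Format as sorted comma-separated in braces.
pass 0 (initial): D(Z)={3,4,8,9}
pass 1: U {3,5,8,9}->{3,5}; Y {4,6,7,8,9}->{4,6}; Z {3,4,8,9}->{9}
pass 2: no change
Fixpoint after 2 passes: D(Z) = {9}

Answer: {9}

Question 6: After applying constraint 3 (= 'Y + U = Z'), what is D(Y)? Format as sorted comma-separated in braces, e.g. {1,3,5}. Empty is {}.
Answer: {4,6}

Derivation:
Constraint 1 (Y + U = Z) on D(Y)={4,6,7,8,9} D(U)={3,5,8,9} D(Z)={3,4,8,9}: Y {4,6,7,8,9}->{4,6}; U {3,5,8,9}->{3,5}; Z {3,4,8,9}->{9}
Constraint 2 (Z != Y) on D(Z)={9} D(Y)={4,6}: no change
Constraint 3 (Y + U = Z) on D(Y)={4,6} D(U)={3,5} D(Z)={9}: no change
So after constraint 3: D(Y) = {4,6}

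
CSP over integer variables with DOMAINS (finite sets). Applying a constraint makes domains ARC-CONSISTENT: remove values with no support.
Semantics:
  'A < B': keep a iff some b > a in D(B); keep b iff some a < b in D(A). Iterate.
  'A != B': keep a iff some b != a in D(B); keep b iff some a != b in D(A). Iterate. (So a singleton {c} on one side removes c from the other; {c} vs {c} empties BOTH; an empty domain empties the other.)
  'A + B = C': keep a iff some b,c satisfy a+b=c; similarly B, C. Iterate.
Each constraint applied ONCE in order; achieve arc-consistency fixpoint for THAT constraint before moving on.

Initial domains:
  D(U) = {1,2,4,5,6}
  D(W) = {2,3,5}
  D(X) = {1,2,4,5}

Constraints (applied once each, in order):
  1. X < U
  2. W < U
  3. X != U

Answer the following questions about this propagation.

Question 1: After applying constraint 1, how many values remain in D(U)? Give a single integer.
Answer: 4

Derivation:
Constraint 1 (X < U) on D(X)={1,2,4,5} D(U)={1,2,4,5,6}: U {1,2,4,5,6}->{2,4,5,6}
So after constraint 1: D(U)={2,4,5,6}, size = 4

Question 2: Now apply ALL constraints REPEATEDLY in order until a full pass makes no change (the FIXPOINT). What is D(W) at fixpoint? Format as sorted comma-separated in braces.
Answer: {2,3,5}

Derivation:
pass 0 (initial): D(W)={2,3,5}
pass 1: U {1,2,4,5,6}->{4,5,6}
pass 2: no change
Fixpoint after 2 passes: D(W) = {2,3,5}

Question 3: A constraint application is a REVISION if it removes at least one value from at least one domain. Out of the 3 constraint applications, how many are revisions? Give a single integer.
Constraint 1 (X < U) on D(X)={1,2,4,5} D(U)={1,2,4,5,6}: U {1,2,4,5,6}->{2,4,5,6} => REVISION
Constraint 2 (W < U) on D(W)={2,3,5} D(U)={2,4,5,6}: U {2,4,5,6}->{4,5,6} => REVISION
Constraint 3 (X != U) on D(X)={1,2,4,5} D(U)={4,5,6}: no change => not a revision
Total revisions = 2

Answer: 2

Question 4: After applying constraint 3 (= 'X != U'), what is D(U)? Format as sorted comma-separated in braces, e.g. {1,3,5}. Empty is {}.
Answer: {4,5,6}

Derivation:
Constraint 1 (X < U) on D(X)={1,2,4,5} D(U)={1,2,4,5,6}: U {1,2,4,5,6}->{2,4,5,6}
Constraint 2 (W < U) on D(W)={2,3,5} D(U)={2,4,5,6}: U {2,4,5,6}->{4,5,6}
Constraint 3 (X != U) on D(X)={1,2,4,5} D(U)={4,5,6}: no change
So after constraint 3: D(U) = {4,5,6}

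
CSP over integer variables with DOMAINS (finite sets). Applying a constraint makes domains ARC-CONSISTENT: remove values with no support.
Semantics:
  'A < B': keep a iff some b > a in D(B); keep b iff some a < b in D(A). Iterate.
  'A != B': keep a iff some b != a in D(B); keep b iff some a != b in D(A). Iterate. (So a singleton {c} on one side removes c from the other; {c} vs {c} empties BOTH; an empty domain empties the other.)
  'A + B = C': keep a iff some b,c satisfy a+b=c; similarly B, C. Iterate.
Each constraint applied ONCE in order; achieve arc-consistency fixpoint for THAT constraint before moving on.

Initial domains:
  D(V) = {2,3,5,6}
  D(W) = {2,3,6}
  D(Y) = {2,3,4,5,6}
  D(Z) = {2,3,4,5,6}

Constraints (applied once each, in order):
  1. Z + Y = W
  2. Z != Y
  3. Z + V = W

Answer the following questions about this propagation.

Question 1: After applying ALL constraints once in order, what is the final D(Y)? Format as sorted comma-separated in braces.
Constraint 1 (Z + Y = W) on D(Z)={2,3,4,5,6} D(Y)={2,3,4,5,6} D(W)={2,3,6}: Z {2,3,4,5,6}->{2,3,4}; Y {2,3,4,5,6}->{2,3,4}; W {2,3,6}->{6}
Constraint 2 (Z != Y) on D(Z)={2,3,4} D(Y)={2,3,4}: no change
Constraint 3 (Z + V = W) on D(Z)={2,3,4} D(V)={2,3,5,6} D(W)={6}: Z {2,3,4}->{3,4}; V {2,3,5,6}->{2,3}
So after all 3 constraints: D(Y) = {2,3,4}

Answer: {2,3,4}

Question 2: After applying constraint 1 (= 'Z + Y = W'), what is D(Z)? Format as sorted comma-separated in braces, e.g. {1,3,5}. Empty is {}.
Answer: {2,3,4}

Derivation:
Constraint 1 (Z + Y = W) on D(Z)={2,3,4,5,6} D(Y)={2,3,4,5,6} D(W)={2,3,6}: Z {2,3,4,5,6}->{2,3,4}; Y {2,3,4,5,6}->{2,3,4}; W {2,3,6}->{6}
So after constraint 1: D(Z) = {2,3,4}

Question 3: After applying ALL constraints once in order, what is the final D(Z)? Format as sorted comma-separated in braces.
Constraint 1 (Z + Y = W) on D(Z)={2,3,4,5,6} D(Y)={2,3,4,5,6} D(W)={2,3,6}: Z {2,3,4,5,6}->{2,3,4}; Y {2,3,4,5,6}->{2,3,4}; W {2,3,6}->{6}
Constraint 2 (Z != Y) on D(Z)={2,3,4} D(Y)={2,3,4}: no change
Constraint 3 (Z + V = W) on D(Z)={2,3,4} D(V)={2,3,5,6} D(W)={6}: Z {2,3,4}->{3,4}; V {2,3,5,6}->{2,3}
So after all 3 constraints: D(Z) = {3,4}

Answer: {3,4}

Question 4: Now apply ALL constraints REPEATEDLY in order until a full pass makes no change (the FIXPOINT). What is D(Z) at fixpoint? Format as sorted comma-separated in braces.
Answer: {3,4}

Derivation:
pass 0 (initial): D(Z)={2,3,4,5,6}
pass 1: V {2,3,5,6}->{2,3}; W {2,3,6}->{6}; Y {2,3,4,5,6}->{2,3,4}; Z {2,3,4,5,6}->{3,4}
pass 2: Y {2,3,4}->{2,3}
pass 3: no change
Fixpoint after 3 passes: D(Z) = {3,4}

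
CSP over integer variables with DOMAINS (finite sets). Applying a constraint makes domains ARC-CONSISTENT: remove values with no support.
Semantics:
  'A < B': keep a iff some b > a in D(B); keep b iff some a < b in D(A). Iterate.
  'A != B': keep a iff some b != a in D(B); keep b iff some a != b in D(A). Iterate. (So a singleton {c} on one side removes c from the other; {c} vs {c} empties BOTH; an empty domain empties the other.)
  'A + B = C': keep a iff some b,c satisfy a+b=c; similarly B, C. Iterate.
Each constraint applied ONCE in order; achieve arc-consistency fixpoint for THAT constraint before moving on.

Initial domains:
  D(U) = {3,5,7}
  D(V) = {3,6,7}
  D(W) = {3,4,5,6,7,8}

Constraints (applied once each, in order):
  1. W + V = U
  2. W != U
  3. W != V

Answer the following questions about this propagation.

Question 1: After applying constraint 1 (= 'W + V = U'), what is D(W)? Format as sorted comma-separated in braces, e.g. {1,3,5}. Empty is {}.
Answer: {4}

Derivation:
Constraint 1 (W + V = U) on D(W)={3,4,5,6,7,8} D(V)={3,6,7} D(U)={3,5,7}: W {3,4,5,6,7,8}->{4}; V {3,6,7}->{3}; U {3,5,7}->{7}
So after constraint 1: D(W) = {4}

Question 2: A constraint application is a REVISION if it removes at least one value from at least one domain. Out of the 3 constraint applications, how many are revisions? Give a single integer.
Answer: 1

Derivation:
Constraint 1 (W + V = U) on D(W)={3,4,5,6,7,8} D(V)={3,6,7} D(U)={3,5,7}: W {3,4,5,6,7,8}->{4}; V {3,6,7}->{3}; U {3,5,7}->{7} => REVISION
Constraint 2 (W != U) on D(W)={4} D(U)={7}: no change => not a revision
Constraint 3 (W != V) on D(W)={4} D(V)={3}: no change => not a revision
Total revisions = 1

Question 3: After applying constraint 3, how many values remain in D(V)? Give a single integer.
Constraint 1 (W + V = U) on D(W)={3,4,5,6,7,8} D(V)={3,6,7} D(U)={3,5,7}: W {3,4,5,6,7,8}->{4}; V {3,6,7}->{3}; U {3,5,7}->{7}
Constraint 2 (W != U) on D(W)={4} D(U)={7}: no change
Constraint 3 (W != V) on D(W)={4} D(V)={3}: no change
So after constraint 3: D(V)={3}, size = 1

Answer: 1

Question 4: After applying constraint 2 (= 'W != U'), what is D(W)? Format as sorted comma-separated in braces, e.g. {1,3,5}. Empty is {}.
Constraint 1 (W + V = U) on D(W)={3,4,5,6,7,8} D(V)={3,6,7} D(U)={3,5,7}: W {3,4,5,6,7,8}->{4}; V {3,6,7}->{3}; U {3,5,7}->{7}
Constraint 2 (W != U) on D(W)={4} D(U)={7}: no change
So after constraint 2: D(W) = {4}

Answer: {4}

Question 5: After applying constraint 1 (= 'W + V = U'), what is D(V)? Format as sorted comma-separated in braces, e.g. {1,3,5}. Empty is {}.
Answer: {3}

Derivation:
Constraint 1 (W + V = U) on D(W)={3,4,5,6,7,8} D(V)={3,6,7} D(U)={3,5,7}: W {3,4,5,6,7,8}->{4}; V {3,6,7}->{3}; U {3,5,7}->{7}
So after constraint 1: D(V) = {3}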